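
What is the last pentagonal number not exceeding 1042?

1001

Solve n(3n−1)/2 ≤ 1042 for integer n.
n = 26 gives 1001 ≤ 1042, while n = 27 gives 1080 > 1042; so the answer is 1001.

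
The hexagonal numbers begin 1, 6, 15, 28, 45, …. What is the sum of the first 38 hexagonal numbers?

Σ i(2i−1) = 2Σi² − Σi over i = 1..38.
Σi = 741 and Σi² = 19019.
2·19019 − 1·741 = 37297.

37297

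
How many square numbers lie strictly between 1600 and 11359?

The n-th square number is n².
Smallest index with value > 1600: n = 41 (giving 1681).
Largest index with value < 11359: n = 106 (giving 11236).
Indices 41 through 106: 66 terms.

66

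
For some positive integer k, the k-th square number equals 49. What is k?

7

We need n² = 49, so n = √49 = 7.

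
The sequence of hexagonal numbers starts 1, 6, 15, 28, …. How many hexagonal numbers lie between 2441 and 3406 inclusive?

The n-th hexagonal number is n(2n−1).
Smallest index with value ≥ 2441: n = 36 (giving 2556).
Largest index with value ≤ 3406: n = 41 (giving 3321).
Indices 36 through 41: 6 terms.

6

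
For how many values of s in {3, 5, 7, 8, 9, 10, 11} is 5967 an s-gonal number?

s = 3: P(3, 108) = 5886 and P(3, 109) = 5995; 5967 is not s-gonal.
s = 5: P(5, 63) = 5922 and P(5, 64) = 6112; 5967 is not s-gonal.
s = 7: P(7, 49) = 5929 and P(7, 50) = 6175; 5967 is not s-gonal.
s = 8: P(8, 44) = 5720 and P(8, 45) = 5985; 5967 is not s-gonal.
s = 9: P(9, 41) = 5781 and P(9, 42) = 6069; 5967 is not s-gonal.
s = 10: P(10, 39) = 5967. ✓
s = 11: P(11, 36) = 5706 and P(11, 37) = 6031; 5967 is not s-gonal.
Hits: s ∈ {10} → 1.

1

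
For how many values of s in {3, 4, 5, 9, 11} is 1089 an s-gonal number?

2

s = 3: P(3, 46) = 1081 and P(3, 47) = 1128; 1089 is not s-gonal.
s = 4: P(4, 33) = 1089. ✓
s = 5: P(5, 27) = 1080 and P(5, 28) = 1162; 1089 is not s-gonal.
s = 9: P(9, 18) = 1089. ✓
s = 11: P(11, 15) = 960 and P(11, 16) = 1096; 1089 is not s-gonal.
Hits: s ∈ {4, 9} → 2.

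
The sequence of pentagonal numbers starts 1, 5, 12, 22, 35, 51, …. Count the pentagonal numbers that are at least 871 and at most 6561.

The n-th pentagonal number is n(3n−1)/2.
Smallest index with value ≥ 871: n = 25 (giving 925).
Largest index with value ≤ 6561: n = 66 (giving 6501).
Indices 25 through 66: 42 terms.

42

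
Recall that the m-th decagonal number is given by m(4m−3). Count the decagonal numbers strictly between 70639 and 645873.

269

The n-th decagonal number is n(4n−3).
Smallest index with value > 70639: n = 134 (giving 71422).
Largest index with value < 645873: n = 402 (giving 645210).
Indices 134 through 402: 269 terms.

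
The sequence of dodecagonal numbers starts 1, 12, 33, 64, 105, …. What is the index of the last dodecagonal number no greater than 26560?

73

Solve n(5n−4) ≤ 26560 for integer n.
n = 73 gives 26353 ≤ 26560, while n = 74 gives 27084 > 26560; so the answer is index 73.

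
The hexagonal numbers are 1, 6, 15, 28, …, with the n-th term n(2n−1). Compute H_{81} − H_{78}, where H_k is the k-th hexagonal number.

81·(2·81 − 1) = 13041 and 78·(2·78 − 1) = 12090.
Difference: 13041 − 12090 = 951.

951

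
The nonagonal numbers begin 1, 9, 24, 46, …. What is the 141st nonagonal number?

The 141st nonagonal number is n(7n−5)/2 with n = 141.
141·(7·141 − 5)/2 = 141·982/2 = 141·491 = 69231.

69231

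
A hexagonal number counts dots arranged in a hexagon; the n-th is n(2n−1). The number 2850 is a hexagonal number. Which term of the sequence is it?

38

Set n(2n−1) = 2850, giving 2n² − n − 2850 = 0.
So n = (1 + 151) / 4 = 152/4 = 38.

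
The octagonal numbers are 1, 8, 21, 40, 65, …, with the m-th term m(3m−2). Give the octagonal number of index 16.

16·(3·16 − 2) = 16·46 = 736.

736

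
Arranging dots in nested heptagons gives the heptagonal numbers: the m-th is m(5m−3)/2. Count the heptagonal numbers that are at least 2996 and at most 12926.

The n-th heptagonal number is n(5n−3)/2.
Smallest index with value ≥ 2996: n = 35 (giving 3010).
Largest index with value ≤ 12926: n = 72 (giving 12852).
Indices 35 through 72: 38 terms.

38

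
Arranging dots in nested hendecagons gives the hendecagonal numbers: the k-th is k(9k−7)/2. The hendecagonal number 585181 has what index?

361

Set n(9n−7)/2 = 585181, giving 9n² − 7n − 1170362 = 0.
The discriminant is 49 + 72·585181 = 42133081, and √42133081 = 6491.
So n = (7 + 6491) / 18 = 6498/18 = 361.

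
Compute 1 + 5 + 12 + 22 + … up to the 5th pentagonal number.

75

Σ i(3i−1)/2 = (3Σi² − Σi) / 2 over i = 1..5.
Σi = 15 and Σi² = 55.
(3·55 − 1·15) / 2 = 150/2 = 75.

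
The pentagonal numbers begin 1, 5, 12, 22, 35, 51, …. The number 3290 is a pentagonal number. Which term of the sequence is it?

47

Set n(3n−1)/2 = 3290, giving 3n² − n − 6580 = 0.
So n = (1 + 281) / 6 = 282/6 = 47.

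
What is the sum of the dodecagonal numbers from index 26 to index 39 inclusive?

73255

Σ i(5i−4) = 5Σi² − 4Σi over i = 26..39.
Σi = 780 − 325 = 455 and Σi² = 20540 − 5525 = 15015.
5·15015 − 4·455 = 73255.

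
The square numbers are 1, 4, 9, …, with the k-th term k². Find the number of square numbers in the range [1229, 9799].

63

The n-th square number is n².
Smallest index with value ≥ 1229: n = 36 (giving 1296).
Largest index with value ≤ 9799: n = 98 (giving 9604).
Indices 36 through 98: 63 terms.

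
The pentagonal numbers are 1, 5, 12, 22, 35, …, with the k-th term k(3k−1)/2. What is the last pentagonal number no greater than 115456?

Solve n(3n−1)/2 ≤ 115456 for integer n.
n = 277 gives 114955 ≤ 115456, while n = 278 gives 115787 > 115456; so the answer is 114955.

114955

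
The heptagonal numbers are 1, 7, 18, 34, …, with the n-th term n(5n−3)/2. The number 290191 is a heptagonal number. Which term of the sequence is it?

Set n(5n−3)/2 = 290191, giving 5n² − 3n − 580382 = 0.
The discriminant is 9 + 40·290191 = 11607649, and √11607649 = 3407.
So n = (3 + 3407) / 10 = 3410/10 = 341.
Check: 341·(5·341 − 3)/2 = 290191. ✓

341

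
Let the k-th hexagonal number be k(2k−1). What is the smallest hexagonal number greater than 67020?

67528

Solve n(2n−1) > 67020 for integer n.
The largest n with value ≤ 67020 is 183 (since 66795 ≤ 67020 < 67528), so the first above is n = 184, value 67528.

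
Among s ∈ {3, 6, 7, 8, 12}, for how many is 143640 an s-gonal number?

s = 3: P(3, 535) = 143380 and P(3, 536) = 143916; 143640 is not s-gonal.
s = 6: P(6, 268) = 143380 and P(6, 269) = 144453; 143640 is not s-gonal.
s = 7: P(7, 240) = 143640. ✓
s = 8: P(8, 219) = 143445 and P(8, 220) = 144760; 143640 is not s-gonal.
s = 12: P(12, 169) = 142129 and P(12, 170) = 143820; 143640 is not s-gonal.
Hits: s ∈ {7} → 1.

1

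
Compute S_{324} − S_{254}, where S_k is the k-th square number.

40460

324² = 104976 and 254² = 64516.
Difference: 104976 − 64516 = 40460.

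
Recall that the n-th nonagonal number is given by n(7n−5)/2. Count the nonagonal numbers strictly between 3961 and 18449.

The n-th nonagonal number is n(7n−5)/2.
Smallest index with value > 3961: n = 35 (giving 4200).
Largest index with value < 18449: n = 72 (giving 17964).
Indices 35 through 72: 38 terms.

38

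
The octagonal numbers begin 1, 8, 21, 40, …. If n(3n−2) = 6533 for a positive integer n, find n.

Set n(3n−2) = 6533, giving 3n² − 2n − 6533 = 0.
So n = (2 + 280) / 6 = 282/6 = 47.

47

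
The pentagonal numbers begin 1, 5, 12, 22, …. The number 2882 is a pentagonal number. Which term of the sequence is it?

Set n(3n−1)/2 = 2882, giving 3n² − n − 5764 = 0.
So n = (1 + 263) / 6 = 264/6 = 44.
Check: 44·(3·44 − 1)/2 = 2882. ✓

44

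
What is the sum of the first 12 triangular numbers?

364

Σ i(i+1)/2 = (Σi² + Σi) / 2 over i = 1..12.
Σi = 78 and Σi² = 650.
(1·650 + 1·78) / 2 = 728/2 = 364.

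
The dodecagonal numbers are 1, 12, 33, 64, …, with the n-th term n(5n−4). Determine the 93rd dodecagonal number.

42873

The 93rd dodecagonal number is n(5n−4) with n = 93.
93·(5·93 − 4) = 93·461 = 42873.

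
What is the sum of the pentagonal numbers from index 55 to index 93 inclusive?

Σ i(3i−1)/2 = (3Σi² − Σi) / 2 over i = 55..93.
Σi = 4371 − 1485 = 2886 and Σi² = 272459 − 53955 = 218504.
(3·218504 − 1·2886) / 2 = 652626/2 = 326313.

326313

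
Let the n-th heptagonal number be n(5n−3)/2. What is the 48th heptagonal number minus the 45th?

693

48·(5·48 − 3)/2 = 5688 and 45·(5·45 − 3)/2 = 4995.
Difference: 5688 − 4995 = 693.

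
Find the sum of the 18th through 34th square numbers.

Σ_{i=18}^{34} i² = 13685 − 1785 = 11900.

11900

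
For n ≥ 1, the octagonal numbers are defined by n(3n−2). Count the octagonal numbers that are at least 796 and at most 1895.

The n-th octagonal number is n(3n−2).
Smallest index with value ≥ 796: n = 17 (giving 833).
Largest index with value ≤ 1895: n = 25 (giving 1825).
Indices 17 through 25: 9 terms.

9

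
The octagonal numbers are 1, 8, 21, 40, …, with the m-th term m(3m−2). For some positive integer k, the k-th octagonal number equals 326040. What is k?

330

Set n(3n−2) = 326040, giving 3n² − 2n − 326040 = 0.
So n = (2 + 1978) / 6 = 1980/6 = 330.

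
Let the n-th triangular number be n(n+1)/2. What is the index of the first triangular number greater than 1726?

Solve n(n+1)/2 > 1726 for integer n.
The largest n with value ≤ 1726 is 58 (since 1711 ≤ 1726 < 1770), so the first above is n = 59, value 1770.

59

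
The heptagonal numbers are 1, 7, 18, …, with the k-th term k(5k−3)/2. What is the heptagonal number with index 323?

260338

The 323rd heptagonal number is n(5n−3)/2 with n = 323.
323·(5·323 − 3)/2 = 323·1612/2 = 323·806 = 260338.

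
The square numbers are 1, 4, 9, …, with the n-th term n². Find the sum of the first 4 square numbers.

30

Σ_{i=1}^{4} i² = 4·5·9/6 = 30.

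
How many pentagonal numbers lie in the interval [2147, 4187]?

The n-th pentagonal number is n(3n−1)/2.
Smallest index with value ≥ 2147: n = 38 (giving 2147).
Largest index with value ≤ 4187: n = 53 (giving 4187).
Indices 38 through 53: 16 terms.

16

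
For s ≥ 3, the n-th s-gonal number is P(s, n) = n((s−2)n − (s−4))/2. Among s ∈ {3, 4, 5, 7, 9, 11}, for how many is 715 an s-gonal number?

2

s = 3: P(3, 37) = 703 and P(3, 38) = 741; 715 is not s-gonal.
s = 4: P(4, 26) = 676 and P(4, 27) = 729; 715 is not s-gonal.
s = 5: P(5, 22) = 715. ✓
s = 7: P(7, 17) = 697 and P(7, 18) = 783; 715 is not s-gonal.
s = 9: P(9, 14) = 651 and P(9, 15) = 750; 715 is not s-gonal.
s = 11: P(11, 13) = 715. ✓
Hits: s ∈ {5, 11} → 2.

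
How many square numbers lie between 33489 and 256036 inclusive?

324

The n-th square number is n².
Smallest index with value ≥ 33489: n = 183 (giving 33489).
Largest index with value ≤ 256036: n = 506 (giving 256036).
Indices 183 through 506: 324 terms.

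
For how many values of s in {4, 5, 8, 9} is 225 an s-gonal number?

s = 4: P(4, 15) = 225. ✓
s = 5: P(5, 12) = 210 and P(5, 13) = 247; 225 is not s-gonal.
s = 8: P(8, 9) = 225. ✓
s = 9: P(9, 8) = 204 and P(9, 9) = 261; 225 is not s-gonal.
Hits: s ∈ {4, 8} → 2.

2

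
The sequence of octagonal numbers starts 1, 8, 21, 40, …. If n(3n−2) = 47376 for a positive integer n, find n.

Set n(3n−2) = 47376, giving 3n² − 2n − 47376 = 0.
The discriminant is 4 + 12·47376 = 568516, and √568516 = 754.
So n = (2 + 754) / 6 = 756/6 = 126.
Check: 126·(3·126 − 2) = 47376. ✓

126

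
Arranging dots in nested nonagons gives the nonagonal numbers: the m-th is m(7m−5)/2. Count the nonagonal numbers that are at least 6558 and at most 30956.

The n-th nonagonal number is n(7n−5)/2.
Smallest index with value ≥ 6558: n = 44 (giving 6666).
Largest index with value ≤ 30956: n = 94 (giving 30691).
Indices 44 through 94: 51 terms.

51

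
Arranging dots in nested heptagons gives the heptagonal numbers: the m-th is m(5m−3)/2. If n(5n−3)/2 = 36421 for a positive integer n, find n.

Set n(5n−3)/2 = 36421, giving 5n² − 3n − 72842 = 0.
The discriminant is 9 + 40·36421 = 1456849, and √1456849 = 1207.
So n = (3 + 1207) / 10 = 1210/10 = 121.
Check: 121·(5·121 − 3)/2 = 36421. ✓

121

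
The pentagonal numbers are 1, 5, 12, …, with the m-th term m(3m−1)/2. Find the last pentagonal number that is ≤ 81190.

Solve n(3n−1)/2 ≤ 81190 for integer n.
n = 232 gives 80620 ≤ 81190, while n = 233 gives 81317 > 81190; so the answer is 80620.

80620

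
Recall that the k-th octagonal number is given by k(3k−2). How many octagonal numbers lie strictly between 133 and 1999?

The n-th octagonal number is n(3n−2).
Smallest index with value > 133: n = 8 (giving 176).
Largest index with value < 1999: n = 26 (giving 1976).
Indices 8 through 26: 19 terms.

19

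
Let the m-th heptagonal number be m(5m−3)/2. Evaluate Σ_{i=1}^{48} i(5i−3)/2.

Σ i(5i−3)/2 = (5Σi² − 3Σi) / 2 over i = 1..48.
Σi = 1176 and Σi² = 38024.
(5·38024 − 3·1176) / 2 = 186592/2 = 93296.

93296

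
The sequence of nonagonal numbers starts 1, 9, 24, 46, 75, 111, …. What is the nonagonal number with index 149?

77331

The 149th nonagonal number is n(7n−5)/2 with n = 149.
149·(7·149 − 5)/2 = 149·1038/2 = 149·519 = 77331.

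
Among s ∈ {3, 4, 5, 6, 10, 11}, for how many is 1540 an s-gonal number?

s = 3: P(3, 55) = 1540. ✓
s = 4: P(4, 39) = 1521 and P(4, 40) = 1600; 1540 is not s-gonal.
s = 5: P(5, 32) = 1520 and P(5, 33) = 1617; 1540 is not s-gonal.
s = 6: P(6, 28) = 1540. ✓
s = 10: P(10, 20) = 1540. ✓
s = 11: P(11, 18) = 1395 and P(11, 19) = 1558; 1540 is not s-gonal.
Hits: s ∈ {3, 6, 10} → 3.

3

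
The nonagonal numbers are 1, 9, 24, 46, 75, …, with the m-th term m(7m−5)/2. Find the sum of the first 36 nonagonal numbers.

55056

Σ i(7i−5)/2 = (7Σi² − 5Σi) / 2 over i = 1..36.
Σi = 666 and Σi² = 16206.
(7·16206 − 5·666) / 2 = 110112/2 = 55056.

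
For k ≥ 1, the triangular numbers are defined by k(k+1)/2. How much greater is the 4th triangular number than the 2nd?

4·5/2 = 10 and 2·3/2 = 3.
Difference: 10 − 3 = 7.

7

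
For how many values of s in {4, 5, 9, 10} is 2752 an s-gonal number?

1

s = 4: P(4, 52) = 2704 and P(4, 53) = 2809; 2752 is not s-gonal.
s = 5: P(5, 43) = 2752. ✓
s = 9: P(9, 28) = 2674 and P(9, 29) = 2871; 2752 is not s-gonal.
s = 10: P(10, 26) = 2626 and P(10, 27) = 2835; 2752 is not s-gonal.
Hits: s ∈ {5} → 1.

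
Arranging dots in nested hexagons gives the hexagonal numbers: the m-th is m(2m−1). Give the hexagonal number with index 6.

The 6th hexagonal number is n(2n−1) with n = 6.
6·(2·6 − 1) = 6·11 = 66.

66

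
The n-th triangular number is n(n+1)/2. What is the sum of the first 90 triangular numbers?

Σ i(i+1)/2 = (Σi² + Σi) / 2 over i = 1..90.
Σi = 4095 and Σi² = 247065.
(1·247065 + 1·4095) / 2 = 251160/2 = 125580.

125580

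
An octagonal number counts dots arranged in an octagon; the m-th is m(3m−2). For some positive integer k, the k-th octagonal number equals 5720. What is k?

44

Set n(3n−2) = 5720, giving 3n² − 2n − 5720 = 0.
So n = (2 + 262) / 6 = 264/6 = 44.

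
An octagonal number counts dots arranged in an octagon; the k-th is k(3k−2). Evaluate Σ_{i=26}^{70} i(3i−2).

329490

Σ i(3i−2) = 3Σi² − 2Σi over i = 26..70.
Σi = 2485 − 325 = 2160 and Σi² = 116795 − 5525 = 111270.
3·111270 − 2·2160 = 329490.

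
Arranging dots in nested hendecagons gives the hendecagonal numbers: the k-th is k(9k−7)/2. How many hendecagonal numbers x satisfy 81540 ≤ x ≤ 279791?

115

The n-th hendecagonal number is n(9n−7)/2.
Smallest index with value ≥ 81540: n = 135 (giving 81540).
Largest index with value ≤ 279791: n = 249 (giving 278133).
Indices 135 through 249: 115 terms.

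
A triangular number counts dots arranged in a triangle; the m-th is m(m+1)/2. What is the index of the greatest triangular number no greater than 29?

7

Solve n(n+1)/2 ≤ 29 for integer n.
n = 7 gives 28 ≤ 29, while n = 8 gives 36 > 29; so the answer is index 7.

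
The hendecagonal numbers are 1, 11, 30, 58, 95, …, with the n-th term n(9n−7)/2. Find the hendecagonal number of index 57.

14421

The 57th hendecagonal number is n(9n−7)/2 with n = 57.
57·(9·57 − 7)/2 = 57·506/2 = 57·253 = 14421.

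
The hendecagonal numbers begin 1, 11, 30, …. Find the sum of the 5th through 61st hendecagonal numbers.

Σ i(9i−7)/2 = (9Σi² − 7Σi) / 2 over i = 5..61.
Σi = 1891 − 10 = 1881 and Σi² = 77531 − 30 = 77501.
(9·77501 − 7·1881) / 2 = 684342/2 = 342171.

342171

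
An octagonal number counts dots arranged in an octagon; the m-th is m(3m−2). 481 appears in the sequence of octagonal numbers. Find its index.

13

Set n(3n−2) = 481, giving 3n² − 2n − 481 = 0.
The discriminant is 4 + 12·481 = 5776, and √5776 = 76.
So n = (2 + 76) / 6 = 78/6 = 13.
Check: 13·(3·13 − 2) = 481. ✓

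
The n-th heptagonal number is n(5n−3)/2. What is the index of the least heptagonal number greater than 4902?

45

Solve n(5n−3)/2 > 4902 for integer n.
The largest n with value ≤ 4902 is 44 (since 4774 ≤ 4902 < 4995), so the first above is n = 45, value 4995.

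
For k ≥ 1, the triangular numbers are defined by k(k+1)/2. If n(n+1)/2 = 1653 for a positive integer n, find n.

Set n(n+1)/2 = 1653, giving n² + n − 3306 = 0.
The discriminant is 1 + 8·1653 = 13225, and √13225 = 115.
So n = (-1 + 115) / 2 = 114/2 = 57.

57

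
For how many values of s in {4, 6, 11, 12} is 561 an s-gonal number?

s = 4: P(4, 23) = 529 and P(4, 24) = 576; 561 is not s-gonal.
s = 6: P(6, 17) = 561. ✓
s = 11: P(11, 11) = 506 and P(11, 12) = 606; 561 is not s-gonal.
s = 12: P(12, 11) = 561. ✓
Hits: s ∈ {6, 12} → 2.

2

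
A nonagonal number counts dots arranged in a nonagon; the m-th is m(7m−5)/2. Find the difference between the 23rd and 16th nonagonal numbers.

938

23·(7·23 − 5)/2 = 1794 and 16·(7·16 − 5)/2 = 856.
Difference: 1794 − 856 = 938.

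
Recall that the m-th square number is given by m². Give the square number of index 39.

The 39th square number is n² with n = 39.
39² = 1521.

1521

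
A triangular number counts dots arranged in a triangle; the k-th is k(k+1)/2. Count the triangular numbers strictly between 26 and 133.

The n-th triangular number is n(n+1)/2.
Smallest index with value > 26: n = 7 (giving 28).
Largest index with value < 133: n = 15 (giving 120).
Indices 7 through 15: 9 terms.

9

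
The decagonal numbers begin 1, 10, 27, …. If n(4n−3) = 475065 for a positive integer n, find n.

345

Set n(4n−3) = 475065, giving 4n² − 3n − 475065 = 0.
The discriminant is 9 + 16·475065 = 7601049, and √7601049 = 2757.
So n = (3 + 2757) / 8 = 2760/8 = 345.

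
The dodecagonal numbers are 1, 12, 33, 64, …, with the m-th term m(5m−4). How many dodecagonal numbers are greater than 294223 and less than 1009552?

The n-th dodecagonal number is n(5n−4).
Smallest index with value > 294223: n = 243 (giving 294273).
Largest index with value < 1009552: n = 449 (giving 1006209).
Indices 243 through 449: 207 terms.

207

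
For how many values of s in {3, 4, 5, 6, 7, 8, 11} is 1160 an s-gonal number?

1

s = 3: P(3, 47) = 1128 and P(3, 48) = 1176; 1160 is not s-gonal.
s = 4: P(4, 34) = 1156 and P(4, 35) = 1225; 1160 is not s-gonal.
s = 5: P(5, 27) = 1080 and P(5, 28) = 1162; 1160 is not s-gonal.
s = 6: P(6, 24) = 1128 and P(6, 25) = 1225; 1160 is not s-gonal.
s = 7: P(7, 21) = 1071 and P(7, 22) = 1177; 1160 is not s-gonal.
s = 8: P(8, 20) = 1160. ✓
s = 11: P(11, 16) = 1096 and P(11, 17) = 1241; 1160 is not s-gonal.
Hits: s ∈ {8} → 1.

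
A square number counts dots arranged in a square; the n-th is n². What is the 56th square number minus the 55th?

111

n² − (n−1)² = 2n − 1, so 56² − 55² = 2·56 − 1 = 111.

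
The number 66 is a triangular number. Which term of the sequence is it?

11

Set n(n+1)/2 = 66, giving n² + n − 132 = 0.
The discriminant is 1 + 8·66 = 529, and √529 = 23.
So n = (-1 + 23) / 2 = 22/2 = 11.
Check: 11·12/2 = 66. ✓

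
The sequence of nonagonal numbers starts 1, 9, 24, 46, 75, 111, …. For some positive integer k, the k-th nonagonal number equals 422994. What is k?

Set n(7n−5)/2 = 422994, giving 7n² − 5n − 845988 = 0.
The discriminant is 25 + 56·422994 = 23687689, and √23687689 = 4867.
So n = (5 + 4867) / 14 = 4872/14 = 348.

348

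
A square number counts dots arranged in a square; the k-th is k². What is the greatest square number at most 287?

Solve n² ≤ 287 for integer n.
n = 16 gives 256 ≤ 287, while n = 17 gives 289 > 287; so the answer is 256.

256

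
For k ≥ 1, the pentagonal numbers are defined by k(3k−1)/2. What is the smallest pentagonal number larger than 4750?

Solve n(3n−1)/2 > 4750 for integer n.
The largest n with value ≤ 4750 is 56 (since 4676 ≤ 4750 < 4845), so the first above is n = 57, value 4845.

4845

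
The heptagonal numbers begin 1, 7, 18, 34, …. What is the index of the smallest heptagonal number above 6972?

54

Solve n(5n−3)/2 > 6972 for integer n.
The largest n with value ≤ 6972 is 53 (since 6943 ≤ 6972 < 7209), so the first above is n = 54, value 7209.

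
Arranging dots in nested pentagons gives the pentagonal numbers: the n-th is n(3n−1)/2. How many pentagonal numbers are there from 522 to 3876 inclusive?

33

The n-th pentagonal number is n(3n−1)/2.
Smallest index with value ≥ 522: n = 19 (giving 532).
Largest index with value ≤ 3876: n = 51 (giving 3876).
Indices 19 through 51: 33 terms.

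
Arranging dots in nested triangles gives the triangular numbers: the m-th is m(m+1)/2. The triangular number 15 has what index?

5

Set n(n+1)/2 = 15, giving n² + n − 30 = 0.
The discriminant is 1 + 8·15 = 121, and √121 = 11.
So n = (-1 + 11) / 2 = 10/2 = 5.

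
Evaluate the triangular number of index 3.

6

The 3rd triangular number is n(n+1)/2 with n = 3.
3·4/2 = 12/2 = 6.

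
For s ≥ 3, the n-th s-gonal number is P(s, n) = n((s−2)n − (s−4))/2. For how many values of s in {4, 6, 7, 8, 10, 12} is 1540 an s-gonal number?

2

s = 4: P(4, 39) = 1521 and P(4, 40) = 1600; 1540 is not s-gonal.
s = 6: P(6, 28) = 1540. ✓
s = 7: P(7, 25) = 1525 and P(7, 26) = 1651; 1540 is not s-gonal.
s = 8: P(8, 22) = 1408 and P(8, 23) = 1541; 1540 is not s-gonal.
s = 10: P(10, 20) = 1540. ✓
s = 12: P(12, 17) = 1377 and P(12, 18) = 1548; 1540 is not s-gonal.
Hits: s ∈ {6, 10} → 2.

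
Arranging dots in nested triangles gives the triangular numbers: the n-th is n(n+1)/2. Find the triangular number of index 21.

231

The 21st triangular number is n(n+1)/2 with n = 21.
21·22/2 = 462/2 = 231.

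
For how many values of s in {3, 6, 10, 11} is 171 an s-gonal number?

1

s = 3: P(3, 18) = 171. ✓
s = 6: P(6, 9) = 153 and P(6, 10) = 190; 171 is not s-gonal.
s = 10: P(10, 6) = 126 and P(10, 7) = 175; 171 is not s-gonal.
s = 11: P(11, 6) = 141 and P(11, 7) = 196; 171 is not s-gonal.
Hits: s ∈ {3} → 1.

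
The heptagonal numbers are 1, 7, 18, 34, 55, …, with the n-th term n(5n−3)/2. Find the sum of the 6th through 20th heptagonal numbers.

Σ i(5i−3)/2 = (5Σi² − 3Σi) / 2 over i = 6..20.
Σi = 210 − 15 = 195 and Σi² = 2870 − 55 = 2815.
(5·2815 − 3·195) / 2 = 13490/2 = 6745.

6745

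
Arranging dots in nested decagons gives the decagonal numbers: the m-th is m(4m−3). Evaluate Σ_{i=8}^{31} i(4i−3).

Σ i(4i−3) = 4Σi² − 3Σi over i = 8..31.
Σi = 496 − 28 = 468 and Σi² = 10416 − 140 = 10276.
4·10276 − 3·468 = 39700.

39700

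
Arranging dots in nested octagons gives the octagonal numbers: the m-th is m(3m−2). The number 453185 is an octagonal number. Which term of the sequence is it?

389

Set n(3n−2) = 453185, giving 3n² − 2n − 453185 = 0.
The discriminant is 4 + 12·453185 = 5438224, and √5438224 = 2332.
So n = (2 + 2332) / 6 = 2334/6 = 389.
Check: 389·(3·389 − 2) = 453185. ✓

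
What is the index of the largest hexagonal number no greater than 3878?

Solve n(2n−1) ≤ 3878 for integer n.
n = 44 gives 3828 ≤ 3878, while n = 45 gives 4005 > 3878; so the answer is index 44.

44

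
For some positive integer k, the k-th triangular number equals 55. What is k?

Set n(n+1)/2 = 55, giving n² + n − 110 = 0.
The discriminant is 1 + 8·55 = 441, and √441 = 21.
So n = (-1 + 21) / 2 = 20/2 = 10.

10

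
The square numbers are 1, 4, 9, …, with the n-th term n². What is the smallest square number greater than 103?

Solve n² > 103 for integer n.
The largest n with value ≤ 103 is 10 (since 100 ≤ 103 < 121), so the first above is n = 11, value 121.

121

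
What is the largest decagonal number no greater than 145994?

145351

Solve n(4n−3) ≤ 145994 for integer n.
n = 191 gives 145351 ≤ 145994, while n = 192 gives 146880 > 145994; so the answer is 145351.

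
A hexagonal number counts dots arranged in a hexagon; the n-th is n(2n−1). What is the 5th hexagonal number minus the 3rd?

30

5·(2·5 − 1) = 45 and 3·(2·3 − 1) = 15.
Difference: 45 − 15 = 30.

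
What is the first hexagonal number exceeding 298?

Solve n(2n−1) > 298 for integer n.
The largest n with value ≤ 298 is 12 (since 276 ≤ 298 < 325), so the first above is n = 13, value 325.

325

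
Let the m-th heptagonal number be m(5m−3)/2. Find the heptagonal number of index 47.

5452

The 47th heptagonal number is n(5n−3)/2 with n = 47.
47·(5·47 − 3)/2 = 47·232/2 = 47·116 = 5452.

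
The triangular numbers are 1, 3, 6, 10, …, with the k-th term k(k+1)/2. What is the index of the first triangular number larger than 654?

36

Solve n(n+1)/2 > 654 for integer n.
The largest n with value ≤ 654 is 35 (since 630 ≤ 654 < 666), so the first above is n = 36, value 666.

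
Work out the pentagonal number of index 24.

The 24th pentagonal number is n(3n−1)/2 with n = 24.
24·(3·24 − 1)/2 = 24·71/2 = 852.

852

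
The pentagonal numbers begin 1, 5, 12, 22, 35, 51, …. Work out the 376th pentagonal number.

The 376th pentagonal number is n(3n−1)/2 with n = 376.
376·(3·376 − 1)/2 = 376·1127/2 = 211876.

211876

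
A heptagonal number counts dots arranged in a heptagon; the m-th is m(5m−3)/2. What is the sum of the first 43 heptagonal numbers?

Σ i(5i−3)/2 = (5Σi² − 3Σi) / 2 over i = 1..43.
Σi = 946 and Σi² = 27434.
(5·27434 − 3·946) / 2 = 134332/2 = 67166.

67166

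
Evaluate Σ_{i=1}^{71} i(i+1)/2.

62196

Σ i(i+1)/2 = (Σi² + Σi) / 2 over i = 1..71.
Σi = 2556 and Σi² = 121836.
(1·121836 + 1·2556) / 2 = 124392/2 = 62196.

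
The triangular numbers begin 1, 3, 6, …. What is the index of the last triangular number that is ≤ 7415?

Solve n(n+1)/2 ≤ 7415 for integer n.
n = 121 gives 7381 ≤ 7415, while n = 122 gives 7503 > 7415; so the answer is index 121.

121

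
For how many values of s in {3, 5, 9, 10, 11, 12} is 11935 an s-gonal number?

2

s = 3: P(3, 154) = 11935. ✓
s = 5: P(5, 89) = 11837 and P(5, 90) = 12105; 11935 is not s-gonal.
s = 9: P(9, 58) = 11629 and P(9, 59) = 12036; 11935 is not s-gonal.
s = 10: P(10, 55) = 11935. ✓
s = 11: P(11, 51) = 11526 and P(11, 52) = 11986; 11935 is not s-gonal.
s = 12: P(12, 49) = 11809 and P(12, 50) = 12300; 11935 is not s-gonal.
Hits: s ∈ {3, 10} → 2.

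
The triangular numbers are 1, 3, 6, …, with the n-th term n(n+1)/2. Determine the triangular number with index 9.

The 9th triangular number is n(n+1)/2 with n = 9.
9·10/2 = 90/2 = 45.

45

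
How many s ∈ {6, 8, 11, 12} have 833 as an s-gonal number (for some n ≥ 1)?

2

s = 6: P(6, 20) = 780 and P(6, 21) = 861; 833 is not s-gonal.
s = 8: P(8, 17) = 833. ✓
s = 11: P(11, 14) = 833. ✓
s = 12: P(12, 13) = 793 and P(12, 14) = 924; 833 is not s-gonal.
Hits: s ∈ {8, 11} → 2.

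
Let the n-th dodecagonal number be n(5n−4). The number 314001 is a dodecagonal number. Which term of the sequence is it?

251

Set n(5n−4) = 314001, giving 5n² − 4n − 314001 = 0.
The discriminant is 16 + 20·314001 = 6280036, and √6280036 = 2506.
So n = (4 + 2506) / 10 = 2510/10 = 251.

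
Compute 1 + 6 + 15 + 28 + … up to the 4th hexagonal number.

50

Σ i(2i−1) = 2Σi² − Σi over i = 1..4.
Σi = 10 and Σi² = 30.
2·30 − 1·10 = 50.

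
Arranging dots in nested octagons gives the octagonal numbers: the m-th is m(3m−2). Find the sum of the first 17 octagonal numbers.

Σ i(3i−2) = 3Σi² − 2Σi over i = 1..17.
Σi = 153 and Σi² = 1785.
3·1785 − 2·153 = 5049.

5049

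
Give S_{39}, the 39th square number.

1521

The 39th square number is n² with n = 39.
39² = 1521.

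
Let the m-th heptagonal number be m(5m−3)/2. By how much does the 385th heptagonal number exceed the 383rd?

385·(5·385 − 3)/2 = 369985 and 383·(5·383 − 3)/2 = 366148.
Difference: 369985 − 366148 = 3837.

3837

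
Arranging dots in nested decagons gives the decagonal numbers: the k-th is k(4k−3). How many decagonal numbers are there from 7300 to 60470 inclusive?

The n-th decagonal number is n(4n−3).
Smallest index with value ≥ 7300: n = 44 (giving 7612).
Largest index with value ≤ 60470: n = 123 (giving 60147).
Indices 44 through 123: 80 terms.

80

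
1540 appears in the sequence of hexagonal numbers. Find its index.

28

Set n(2n−1) = 1540, giving 2n² − n − 1540 = 0.
The discriminant is 1 + 8·1540 = 12321, and √12321 = 111.
So n = (1 + 111) / 4 = 112/4 = 28.
Check: 28·(2·28 − 1) = 1540. ✓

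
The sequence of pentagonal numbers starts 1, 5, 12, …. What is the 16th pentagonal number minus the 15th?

46

Consecutive pentagonal numbers differ by 3n − 2: here 3·16 − 2 = 46.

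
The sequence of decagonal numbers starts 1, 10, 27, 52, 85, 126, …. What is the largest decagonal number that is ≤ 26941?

26650

Solve n(4n−3) ≤ 26941 for integer n.
n = 82 gives 26650 ≤ 26941, while n = 83 gives 27307 > 26941; so the answer is 26650.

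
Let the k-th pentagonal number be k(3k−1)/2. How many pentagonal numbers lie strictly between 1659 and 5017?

24

The n-th pentagonal number is n(3n−1)/2.
Smallest index with value > 1659: n = 34 (giving 1717).
Largest index with value < 5017: n = 57 (giving 4845).
Indices 34 through 57: 24 terms.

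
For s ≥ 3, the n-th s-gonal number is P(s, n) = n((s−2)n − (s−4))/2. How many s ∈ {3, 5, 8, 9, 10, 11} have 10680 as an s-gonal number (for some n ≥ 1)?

1

s = 3: P(3, 145) = 10585 and P(3, 146) = 10731; 10680 is not s-gonal.
s = 5: P(5, 84) = 10542 and P(5, 85) = 10795; 10680 is not s-gonal.
s = 8: P(8, 60) = 10680. ✓
s = 9: P(9, 55) = 10450 and P(9, 56) = 10836; 10680 is not s-gonal.
s = 10: P(10, 52) = 10660 and P(10, 53) = 11077; 10680 is not s-gonal.
s = 11: P(11, 49) = 10633 and P(11, 50) = 11075; 10680 is not s-gonal.
Hits: s ∈ {8} → 1.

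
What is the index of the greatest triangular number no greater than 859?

40

Solve n(n+1)/2 ≤ 859 for integer n.
n = 40 gives 820 ≤ 859, while n = 41 gives 861 > 859; so the answer is index 40.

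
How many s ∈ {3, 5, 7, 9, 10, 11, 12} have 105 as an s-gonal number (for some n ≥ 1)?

2

s = 3: P(3, 14) = 105. ✓
s = 5: P(5, 8) = 92 and P(5, 9) = 117; 105 is not s-gonal.
s = 7: P(7, 6) = 81 and P(7, 7) = 112; 105 is not s-gonal.
s = 9: P(9, 5) = 75 and P(9, 6) = 111; 105 is not s-gonal.
s = 10: P(10, 5) = 85 and P(10, 6) = 126; 105 is not s-gonal.
s = 11: P(11, 5) = 95 and P(11, 6) = 141; 105 is not s-gonal.
s = 12: P(12, 5) = 105. ✓
Hits: s ∈ {3, 12} → 2.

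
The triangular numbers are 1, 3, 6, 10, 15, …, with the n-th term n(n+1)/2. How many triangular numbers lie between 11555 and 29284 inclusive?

The n-th triangular number is n(n+1)/2.
Smallest index with value ≥ 11555: n = 152 (giving 11628).
Largest index with value ≤ 29284: n = 241 (giving 29161).
Indices 152 through 241: 90 terms.

90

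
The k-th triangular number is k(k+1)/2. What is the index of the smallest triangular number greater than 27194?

233

Solve n(n+1)/2 > 27194 for integer n.
The largest n with value ≤ 27194 is 232 (since 27028 ≤ 27194 < 27261), so the first above is n = 233, value 27261.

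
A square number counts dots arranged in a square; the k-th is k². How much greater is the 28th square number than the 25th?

159

28² = 784 and 25² = 625.
Difference: 784 − 625 = 159.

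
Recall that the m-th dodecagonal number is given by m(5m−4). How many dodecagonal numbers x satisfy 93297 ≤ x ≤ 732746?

The n-th dodecagonal number is n(5n−4).
Smallest index with value ≥ 93297: n = 137 (giving 93297).
Largest index with value ≤ 732746: n = 383 (giving 731913).
Indices 137 through 383: 247 terms.

247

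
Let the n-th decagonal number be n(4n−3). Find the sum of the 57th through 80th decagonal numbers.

450124

Σ i(4i−3) = 4Σi² − 3Σi over i = 57..80.
Σi = 3240 − 1596 = 1644 and Σi² = 173880 − 60116 = 113764.
4·113764 − 3·1644 = 450124.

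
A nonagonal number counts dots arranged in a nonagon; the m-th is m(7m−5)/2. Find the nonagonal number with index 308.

The 308th nonagonal number is n(7n−5)/2 with n = 308.
308·(7·308 − 5)/2 = 308·2151/2 = 331254.

331254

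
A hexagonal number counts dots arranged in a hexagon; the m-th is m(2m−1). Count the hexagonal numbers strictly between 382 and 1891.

The n-th hexagonal number is n(2n−1).
Smallest index with value > 382: n = 15 (giving 435).
Largest index with value < 1891: n = 30 (giving 1770).
Indices 15 through 30: 16 terms.

16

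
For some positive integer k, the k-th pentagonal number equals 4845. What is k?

57

Set n(3n−1)/2 = 4845, giving 3n² − n − 9690 = 0.
So n = (1 + 341) / 6 = 342/6 = 57.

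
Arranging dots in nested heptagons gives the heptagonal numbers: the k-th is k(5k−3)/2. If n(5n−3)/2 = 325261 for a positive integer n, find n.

Set n(5n−3)/2 = 325261, giving 5n² − 3n − 650522 = 0.
The discriminant is 9 + 40·325261 = 13010449, and √13010449 = 3607.
So n = (3 + 3607) / 10 = 3610/10 = 361.

361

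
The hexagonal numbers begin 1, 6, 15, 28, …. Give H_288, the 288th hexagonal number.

The 288th hexagonal number is n(2n−1) with n = 288.
288·(2·288 − 1) = 288·575 = 165600.

165600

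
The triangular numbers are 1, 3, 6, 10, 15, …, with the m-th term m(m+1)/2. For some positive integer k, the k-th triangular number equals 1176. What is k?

Set n(n+1)/2 = 1176, giving n² + n − 2352 = 0.
The discriminant is 1 + 8·1176 = 9409, and √9409 = 97.
So n = (-1 + 97) / 2 = 96/2 = 48.

48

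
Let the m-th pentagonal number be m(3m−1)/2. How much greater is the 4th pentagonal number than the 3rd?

10

Consecutive pentagonal numbers differ by 3n − 2: here 3·4 − 2 = 10.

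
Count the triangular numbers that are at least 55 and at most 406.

The n-th triangular number is n(n+1)/2.
Smallest index with value ≥ 55: n = 10 (giving 55).
Largest index with value ≤ 406: n = 28 (giving 406).
Indices 10 through 28: 19 terms.

19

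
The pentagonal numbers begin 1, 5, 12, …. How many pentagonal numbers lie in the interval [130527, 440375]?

247

The n-th pentagonal number is n(3n−1)/2.
Smallest index with value ≥ 130527: n = 296 (giving 131276).
Largest index with value ≤ 440375: n = 542 (giving 440375).
Indices 296 through 542: 247 terms.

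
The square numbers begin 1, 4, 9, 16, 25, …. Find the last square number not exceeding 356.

Solve n² ≤ 356 for integer n.
n = 18 gives 324 ≤ 356, while n = 19 gives 361 > 356; so the answer is 324.

324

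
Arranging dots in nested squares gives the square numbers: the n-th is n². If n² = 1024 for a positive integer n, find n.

We need n² = 1024, so n = √1024 = 32.
Check: 32² = 1024. ✓

32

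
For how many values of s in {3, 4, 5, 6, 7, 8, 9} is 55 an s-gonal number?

2

s = 3: P(3, 10) = 55. ✓
s = 4: P(4, 7) = 49 and P(4, 8) = 64; 55 is not s-gonal.
s = 5: P(5, 6) = 51 and P(5, 7) = 70; 55 is not s-gonal.
s = 6: P(6, 5) = 45 and P(6, 6) = 66; 55 is not s-gonal.
s = 7: P(7, 5) = 55. ✓
s = 8: P(8, 4) = 40 and P(8, 5) = 65; 55 is not s-gonal.
s = 9: P(9, 4) = 46 and P(9, 5) = 75; 55 is not s-gonal.
Hits: s ∈ {3, 7} → 2.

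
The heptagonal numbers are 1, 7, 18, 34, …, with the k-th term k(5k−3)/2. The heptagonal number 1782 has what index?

27

Set n(5n−3)/2 = 1782, giving 5n² − 3n − 3564 = 0.
So n = (3 + 267) / 10 = 270/10 = 27.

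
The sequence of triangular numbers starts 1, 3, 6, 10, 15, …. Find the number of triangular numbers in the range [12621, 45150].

The n-th triangular number is n(n+1)/2.
Smallest index with value ≥ 12621: n = 159 (giving 12720).
Largest index with value ≤ 45150: n = 300 (giving 45150).
Indices 159 through 300: 142 terms.

142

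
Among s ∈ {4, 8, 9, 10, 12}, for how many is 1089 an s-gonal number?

s = 4: P(4, 33) = 1089. ✓
s = 8: P(8, 19) = 1045 and P(8, 20) = 1160; 1089 is not s-gonal.
s = 9: P(9, 18) = 1089. ✓
s = 10: P(10, 16) = 976 and P(10, 17) = 1105; 1089 is not s-gonal.
s = 12: P(12, 15) = 1065 and P(12, 16) = 1216; 1089 is not s-gonal.
Hits: s ∈ {4, 9} → 2.

2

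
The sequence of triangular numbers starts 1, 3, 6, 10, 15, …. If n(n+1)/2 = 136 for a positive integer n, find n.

16

Set n(n+1)/2 = 136, giving n² + n − 272 = 0.
So n = (-1 + 33) / 2 = 32/2 = 16.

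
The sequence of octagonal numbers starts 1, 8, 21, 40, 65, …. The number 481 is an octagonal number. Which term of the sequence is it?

Set n(3n−2) = 481, giving 3n² − 2n − 481 = 0.
So n = (2 + 76) / 6 = 78/6 = 13.
Check: 13·(3·13 − 2) = 481. ✓

13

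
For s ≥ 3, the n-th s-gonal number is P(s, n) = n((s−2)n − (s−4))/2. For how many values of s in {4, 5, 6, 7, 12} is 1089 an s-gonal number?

1

s = 4: P(4, 33) = 1089. ✓
s = 5: P(5, 27) = 1080 and P(5, 28) = 1162; 1089 is not s-gonal.
s = 6: P(6, 23) = 1035 and P(6, 24) = 1128; 1089 is not s-gonal.
s = 7: P(7, 21) = 1071 and P(7, 22) = 1177; 1089 is not s-gonal.
s = 12: P(12, 15) = 1065 and P(12, 16) = 1216; 1089 is not s-gonal.
Hits: s ∈ {4} → 1.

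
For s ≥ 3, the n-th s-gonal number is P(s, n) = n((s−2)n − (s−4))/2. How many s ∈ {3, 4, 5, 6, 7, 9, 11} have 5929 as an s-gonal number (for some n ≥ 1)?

2

s = 3: P(3, 108) = 5886 and P(3, 109) = 5995; 5929 is not s-gonal.
s = 4: P(4, 77) = 5929. ✓
s = 5: P(5, 63) = 5922 and P(5, 64) = 6112; 5929 is not s-gonal.
s = 6: P(6, 54) = 5778 and P(6, 55) = 5995; 5929 is not s-gonal.
s = 7: P(7, 49) = 5929. ✓
s = 9: P(9, 41) = 5781 and P(9, 42) = 6069; 5929 is not s-gonal.
s = 11: P(11, 36) = 5706 and P(11, 37) = 6031; 5929 is not s-gonal.
Hits: s ∈ {4, 7} → 2.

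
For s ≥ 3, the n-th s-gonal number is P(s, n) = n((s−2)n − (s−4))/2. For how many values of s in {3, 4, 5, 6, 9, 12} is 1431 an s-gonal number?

s = 3: P(3, 53) = 1431. ✓
s = 4: P(4, 37) = 1369 and P(4, 38) = 1444; 1431 is not s-gonal.
s = 5: P(5, 31) = 1426 and P(5, 32) = 1520; 1431 is not s-gonal.
s = 6: P(6, 27) = 1431. ✓
s = 9: P(9, 20) = 1350 and P(9, 21) = 1491; 1431 is not s-gonal.
s = 12: P(12, 17) = 1377 and P(12, 18) = 1548; 1431 is not s-gonal.
Hits: s ∈ {3, 6} → 2.

2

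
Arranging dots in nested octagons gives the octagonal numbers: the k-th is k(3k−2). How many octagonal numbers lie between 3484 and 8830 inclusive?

The n-th octagonal number is n(3n−2).
Smallest index with value ≥ 3484: n = 35 (giving 3605).
Largest index with value ≤ 8830: n = 54 (giving 8640).
Indices 35 through 54: 20 terms.

20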